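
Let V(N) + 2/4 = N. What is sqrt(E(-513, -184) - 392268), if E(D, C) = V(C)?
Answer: I*sqrt(1569810)/2 ≈ 626.46*I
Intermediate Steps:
V(N) = -1/2 + N
E(D, C) = -1/2 + C
sqrt(E(-513, -184) - 392268) = sqrt((-1/2 - 184) - 392268) = sqrt(-369/2 - 392268) = sqrt(-784905/2) = I*sqrt(1569810)/2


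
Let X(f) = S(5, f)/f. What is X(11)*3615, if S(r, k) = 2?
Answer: 7230/11 ≈ 657.27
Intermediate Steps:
X(f) = 2/f
X(11)*3615 = (2/11)*3615 = 7230/11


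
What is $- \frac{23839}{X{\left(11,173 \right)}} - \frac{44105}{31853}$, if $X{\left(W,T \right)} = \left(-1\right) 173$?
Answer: $\frac{751713502}{5510569} \approx 136.41$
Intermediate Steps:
$X{\left(W,T \right)} = -173$
$- \frac{23839}{X{\left(11,173 \right)}} - \frac{44105}{31853} = - \frac{23839}{-173} - \frac{44105}{31853} = \left(-23839\right) \left(- \frac{1}{173}\right) - \frac{44105}{31853} = \frac{23839}{173} - \frac{44105}{31853} = \frac{751713502}{5510569}$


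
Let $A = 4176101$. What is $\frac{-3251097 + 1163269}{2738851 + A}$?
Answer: $- \frac{521957}{1728738} \approx -0.30193$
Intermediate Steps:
$\frac{-3251097 + 1163269}{2738851 + A} = \frac{-3251097 + 1163269}{2738851 + 4176101} = - \frac{2087828}{6914952} = \left(-2087828\right) \frac{1}{6914952} = - \frac{521957}{1728738}$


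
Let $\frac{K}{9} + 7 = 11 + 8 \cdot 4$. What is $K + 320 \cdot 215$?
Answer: $69124$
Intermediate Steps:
$K = 324$ ($K = -63 + 9 \left(11 + 8 \cdot 4\right) = -63 + 9 \left(11 + 32\right) = -63 + 9 \cdot 43 = -63 + 387 = 324$)
$K + 320 \cdot 215 = 324 + 320 \cdot 215 = 324 + 68800 = 69124$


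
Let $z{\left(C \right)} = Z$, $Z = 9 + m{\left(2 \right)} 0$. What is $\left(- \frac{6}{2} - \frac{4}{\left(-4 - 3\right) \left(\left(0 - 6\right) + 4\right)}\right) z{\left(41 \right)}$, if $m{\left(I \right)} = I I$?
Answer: $- \frac{207}{7} \approx -29.571$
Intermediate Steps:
$m{\left(I \right)} = I^{2}$
$Z = 9$ ($Z = 9 + 2^{2} \cdot 0 = 9 + 4 \cdot 0 = 9 + 0 = 9$)
$z{\left(C \right)} = 9$
$\left(- \frac{6}{2} - \frac{4}{\left(-4 - 3\right) \left(\left(0 - 6\right) + 4\right)}\right) z{\left(41 \right)} = \left(- \frac{6}{2} - \frac{4}{\left(-4 - 3\right) \left(\left(0 - 6\right) + 4\right)}\right) 9 = \left(\left(-6\right) \frac{1}{2} - \frac{4}{\left(-7\right) \left(\left(0 - 6\right) + 4\right)}\right) 9 = \left(-3 - \frac{4}{\left(-7\right) \left(-6 + 4\right)}\right) 9 = \left(-3 - \frac{4}{\left(-7\right) \left(-2\right)}\right) 9 = \left(-3 - \frac{4}{14}\right) 9 = \left(-3 - \frac{2}{7}\right) 9 = \left(- \frac{23}{7}\right) 9 = - \frac{207}{7}$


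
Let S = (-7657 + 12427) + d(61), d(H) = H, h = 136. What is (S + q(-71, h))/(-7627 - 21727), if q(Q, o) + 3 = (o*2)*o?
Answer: -20910/14677 ≈ -1.4247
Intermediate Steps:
q(Q, o) = -3 + 2*o² (q(Q, o) = -3 + (o*2)*o = -3 + (2*o)*o = -3 + 2*o²)
S = 4831 (S = (-7657 + 12427) + 61 = 4770 + 61 = 4831)
(S + q(-71, h))/(-7627 - 21727) = (4831 + (-3 + 2*136²))/(-7627 - 21727) = (4831 + (-3 + 2*18496))/(-29354) = (4831 + (-3 + 36992))*(-1/29354) = (4831 + 36989)*(-1/29354) = 41820*(-1/29354) = -20910/14677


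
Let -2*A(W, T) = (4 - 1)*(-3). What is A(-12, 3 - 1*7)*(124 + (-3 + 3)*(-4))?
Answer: 558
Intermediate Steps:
A(W, T) = 9/2 (A(W, T) = -(4 - 1)*(-3)/2 = -3*(-3)/2 = -½*(-9) = 9/2)
A(-12, 3 - 1*7)*(124 + (-3 + 3)*(-4)) = 9*(124 + (-3 + 3)*(-4))/2 = 9*(124 + 0*(-4))/2 = 9*(124 + 0)/2 = (9/2)*124 = 558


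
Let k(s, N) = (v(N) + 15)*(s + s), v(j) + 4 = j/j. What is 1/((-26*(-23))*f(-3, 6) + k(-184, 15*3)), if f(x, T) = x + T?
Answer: -1/2622 ≈ -0.00038139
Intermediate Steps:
f(x, T) = T + x
v(j) = -3 (v(j) = -4 + j/j = -4 + 1 = -3)
k(s, N) = 24*s (k(s, N) = (-3 + 15)*(s + s) = 12*(2*s) = 24*s)
1/((-26*(-23))*f(-3, 6) + k(-184, 15*3)) = 1/((-26*(-23))*(6 - 3) + 24*(-184)) = 1/(598*3 - 4416) = 1/(1794 - 4416) = 1/(-2622) = -1/2622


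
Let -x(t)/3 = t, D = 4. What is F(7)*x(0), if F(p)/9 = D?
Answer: 0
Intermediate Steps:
F(p) = 36 (F(p) = 9*4 = 36)
x(t) = -3*t
F(7)*x(0) = 36*(-3*0) = 36*0 = 0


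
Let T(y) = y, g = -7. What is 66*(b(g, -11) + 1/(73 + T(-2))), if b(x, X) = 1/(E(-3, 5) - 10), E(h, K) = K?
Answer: -4356/355 ≈ -12.270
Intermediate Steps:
b(x, X) = -1/5 (b(x, X) = 1/(5 - 10) = 1/(-5) = -1/5)
66*(b(g, -11) + 1/(73 + T(-2))) = 66*(-1/5 + 1/(73 - 2)) = 66*(-1/5 + 1/71) = 66*(-66/355) = -4356/355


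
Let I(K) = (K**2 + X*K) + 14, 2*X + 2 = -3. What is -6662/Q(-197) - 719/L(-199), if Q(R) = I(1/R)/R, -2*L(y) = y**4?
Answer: 159751744045771573134/1705678116336439 ≈ 93659.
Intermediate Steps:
X = -5/2 (X = -1 + (1/2)*(-3) = -1 - 3/2 = -5/2 ≈ -2.5000)
L(y) = -y**4/2
I(K) = 14 + K**2 - 5*K/2 (I(K) = (K**2 - 5*K/2) + 14 = 14 + K**2 - 5*K/2)
Q(R) = (14 + R**(-2) - 5/(2*R))/R (Q(R) = (14 + (1/R)**2 - 5/(2*R))/R = (14 + R**(-2) - 5/(2*R))/R)
-6662/Q(-197) - 719/L(-199) = -6662*(-15290746/(2 - 5*(-197) + 28*(-197)**2)) - 719/((-1/2*(-199)**4)) = -6662*(-15290746/(2 + 985 + 28*38809)) - 719/((-1/2*1568239201)) = -6662*(-15290746/(2 + 985 + 1086652)) - 719/(-1568239201/2) = -6662/((1/2)*(-1/7645373)*1087639) - 719*(-2/1568239201) = -6662/(-1087639/15290746) + 1438/1568239201 = -6662*(-15290746/1087639) + 1438/1568239201 = 101866949852/1087639 + 1438/1568239201 = 159751744045771573134/1705678116336439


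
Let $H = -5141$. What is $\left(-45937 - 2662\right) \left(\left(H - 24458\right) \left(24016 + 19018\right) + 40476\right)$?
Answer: $61901658731110$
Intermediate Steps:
$\left(-45937 - 2662\right) \left(\left(H - 24458\right) \left(24016 + 19018\right) + 40476\right) = \left(-45937 - 2662\right) \left(\left(-5141 - 24458\right) \left(24016 + 19018\right) + 40476\right) = - 48599 \left(\left(-29599\right) 43034 + 40476\right) = - 48599 \left(-1273763366 + 40476\right) = \left(-48599\right) \left(-1273722890\right) = 61901658731110$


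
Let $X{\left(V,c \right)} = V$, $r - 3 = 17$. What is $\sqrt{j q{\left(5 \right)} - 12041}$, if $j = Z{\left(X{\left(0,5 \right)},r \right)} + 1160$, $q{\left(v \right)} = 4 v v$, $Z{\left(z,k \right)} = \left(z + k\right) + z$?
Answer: $\sqrt{105959} \approx 325.51$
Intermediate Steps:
$r = 20$ ($r = 3 + 17 = 20$)
$Z{\left(z,k \right)} = k + 2 z$ ($Z{\left(z,k \right)} = \left(k + z\right) + z = k + 2 z$)
$q{\left(v \right)} = 4 v^{2}$
$j = 1180$ ($j = \left(20 + 2 \cdot 0\right) + 1160 = \left(20 + 0\right) + 1160 = 20 + 1160 = 1180$)
$\sqrt{j q{\left(5 \right)} - 12041} = \sqrt{1180 \cdot 4 \cdot 5^{2} - 12041} = \sqrt{1180 \cdot 4 \cdot 25 - 12041} = \sqrt{1180 \cdot 100 - 12041} = \sqrt{118000 - 12041} = \sqrt{105959}$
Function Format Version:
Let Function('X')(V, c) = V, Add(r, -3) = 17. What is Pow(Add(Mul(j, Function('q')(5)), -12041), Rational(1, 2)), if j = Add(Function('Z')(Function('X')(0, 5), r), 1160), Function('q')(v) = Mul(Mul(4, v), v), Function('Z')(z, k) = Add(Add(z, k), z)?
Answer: Pow(105959, Rational(1, 2)) ≈ 325.51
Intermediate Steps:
r = 20 (r = Add(3, 17) = 20)
Function('Z')(z, k) = Add(k, Mul(2, z)) (Function('Z')(z, k) = Add(Add(k, z), z) = Add(k, Mul(2, z)))
Function('q')(v) = Mul(4, Pow(v, 2))
j = 1180 (j = Add(Add(20, Mul(2, 0)), 1160) = Add(Add(20, 0), 1160) = Add(20, 1160) = 1180)
Pow(Add(Mul(j, Function('q')(5)), -12041), Rational(1, 2)) = Pow(Add(Mul(1180, Mul(4, Pow(5, 2))), -12041), Rational(1, 2)) = Pow(Add(Mul(1180, Mul(4, 25)), -12041), Rational(1, 2)) = Pow(Add(Mul(1180, 100), -12041), Rational(1, 2)) = Pow(Add(118000, -12041), Rational(1, 2)) = Pow(105959, Rational(1, 2))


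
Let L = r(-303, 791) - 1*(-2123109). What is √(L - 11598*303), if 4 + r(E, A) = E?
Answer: 4*I*√86962 ≈ 1179.6*I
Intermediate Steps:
r(E, A) = -4 + E
L = 2122802 (L = (-4 - 303) - 1*(-2123109) = -307 + 2123109 = 2122802)
√(L - 11598*303) = √(2122802 - 11598*303) = √(2122802 - 3514194) = √(-1391392) = 4*I*√86962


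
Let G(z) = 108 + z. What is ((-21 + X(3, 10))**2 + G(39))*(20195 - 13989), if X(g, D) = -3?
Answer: 4486938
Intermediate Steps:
((-21 + X(3, 10))**2 + G(39))*(20195 - 13989) = ((-21 - 3)**2 + (108 + 39))*(20195 - 13989) = ((-24)**2 + 147)*6206 = (576 + 147)*6206 = 723*6206 = 4486938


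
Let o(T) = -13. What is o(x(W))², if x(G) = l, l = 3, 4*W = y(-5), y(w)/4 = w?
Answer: 169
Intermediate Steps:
y(w) = 4*w
W = -5 (W = (4*(-5))/4 = (¼)*(-20) = -5)
x(G) = 3
o(x(W))² = (-13)² = 169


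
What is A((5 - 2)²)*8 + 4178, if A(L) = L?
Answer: 4250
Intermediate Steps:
A((5 - 2)²)*8 + 4178 = (5 - 2)²*8 + 4178 = 3²*8 + 4178 = 9*8 + 4178 = 72 + 4178 = 4250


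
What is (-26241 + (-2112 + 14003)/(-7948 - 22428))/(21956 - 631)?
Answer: -797108507/647768200 ≈ -1.2305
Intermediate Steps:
(-26241 + (-2112 + 14003)/(-7948 - 22428))/(21956 - 631) = (-26241 + 11891/(-30376))/21325 = (-26241 + 11891*(-1/30376))*(1/21325) = (-26241 - 11891/30376)*(1/21325) = -797108507/30376*1/21325 = -797108507/647768200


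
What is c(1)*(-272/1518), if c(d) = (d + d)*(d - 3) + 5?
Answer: -136/759 ≈ -0.17918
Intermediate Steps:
c(d) = 5 + 2*d*(-3 + d) (c(d) = (2*d)*(-3 + d) + 5 = 2*d*(-3 + d) + 5 = 5 + 2*d*(-3 + d))
c(1)*(-272/1518) = (5 - 6*1 + 2*1²)*(-272/1518) = (5 - 6 + 2*1)*(-272*1/1518) = (5 - 6 + 2)*(-136/759) = 1*(-136/759) = -136/759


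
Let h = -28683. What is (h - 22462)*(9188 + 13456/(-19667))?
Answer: -9241233546300/19667 ≈ -4.6989e+8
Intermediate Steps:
(h - 22462)*(9188 + 13456/(-19667)) = (-28683 - 22462)*(9188 + 13456/(-19667)) = -51145*(9188 + 13456*(-1/19667)) = -51145*(9188 - 13456/19667) = -51145*180686940/19667 = -9241233546300/19667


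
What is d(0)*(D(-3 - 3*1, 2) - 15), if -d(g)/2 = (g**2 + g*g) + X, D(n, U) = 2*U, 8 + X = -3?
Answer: -242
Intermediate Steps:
X = -11 (X = -8 - 3 = -11)
d(g) = 22 - 4*g**2 (d(g) = -2*((g**2 + g*g) - 11) = -2*((g**2 + g**2) - 11) = -2*(2*g**2 - 11) = -2*(-11 + 2*g**2) = 22 - 4*g**2)
d(0)*(D(-3 - 3*1, 2) - 15) = (22 - 4*0**2)*(2*2 - 15) = (22 - 4*0)*(4 - 15) = (22 + 0)*(-11) = 22*(-11) = -242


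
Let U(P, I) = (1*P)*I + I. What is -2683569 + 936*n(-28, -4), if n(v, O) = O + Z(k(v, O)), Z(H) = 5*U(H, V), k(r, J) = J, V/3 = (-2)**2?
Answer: -2855793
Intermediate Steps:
V = 12 (V = 3*(-2)**2 = 3*4 = 12)
U(P, I) = I + I*P (U(P, I) = P*I + I = I*P + I = I + I*P)
Z(H) = 60 + 60*H (Z(H) = 5*(12*(1 + H)) = 5*(12 + 12*H) = 60 + 60*H)
n(v, O) = 60 + 61*O (n(v, O) = O + (60 + 60*O) = 60 + 61*O)
-2683569 + 936*n(-28, -4) = -2683569 + 936*(60 + 61*(-4)) = -2683569 + 936*(60 - 244) = -2683569 + 936*(-184) = -2683569 - 172224 = -2855793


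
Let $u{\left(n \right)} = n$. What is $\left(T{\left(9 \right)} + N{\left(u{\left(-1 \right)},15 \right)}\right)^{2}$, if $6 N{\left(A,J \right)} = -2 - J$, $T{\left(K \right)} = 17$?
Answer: $\frac{7225}{36} \approx 200.69$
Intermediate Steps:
$N{\left(A,J \right)} = - \frac{1}{3} - \frac{J}{6}$ ($N{\left(A,J \right)} = \frac{-2 - J}{6} = - \frac{1}{3} - \frac{J}{6}$)
$\left(T{\left(9 \right)} + N{\left(u{\left(-1 \right)},15 \right)}\right)^{2} = \left(17 - \frac{17}{6}\right)^{2} = \left(\frac{85}{6}\right)^{2} = \frac{7225}{36}$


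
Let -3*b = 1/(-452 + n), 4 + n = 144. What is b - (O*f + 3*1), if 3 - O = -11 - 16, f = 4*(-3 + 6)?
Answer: -339767/936 ≈ -363.00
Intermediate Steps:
n = 140 (n = -4 + 144 = 140)
b = 1/936 (b = -1/(3*(-452 + 140)) = -⅓/(-312) = -⅓*(-1/312) = 1/936 ≈ 0.0010684)
f = 12 (f = 4*3 = 12)
O = 30 (O = 3 - (-11 - 16) = 3 - 1*(-27) = 3 + 27 = 30)
b - (O*f + 3*1) = 1/936 - (30*12 + 3*1) = 1/936 - (360 + 3) = 1/936 - 1*363 = 1/936 - 363 = -339767/936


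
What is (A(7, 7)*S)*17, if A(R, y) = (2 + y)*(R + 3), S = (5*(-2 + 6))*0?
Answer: 0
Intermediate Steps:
S = 0 (S = (5*4)*0 = 20*0 = 0)
A(R, y) = (2 + y)*(3 + R)
(A(7, 7)*S)*17 = ((6 + 2*7 + 3*7 + 7*7)*0)*17 = ((6 + 14 + 21 + 49)*0)*17 = (90*0)*17 = 0*17 = 0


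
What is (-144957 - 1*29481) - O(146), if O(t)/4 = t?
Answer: -175022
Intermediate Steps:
O(t) = 4*t
(-144957 - 1*29481) - O(146) = (-144957 - 1*29481) - 4*146 = (-144957 - 29481) - 1*584 = -174438 - 584 = -175022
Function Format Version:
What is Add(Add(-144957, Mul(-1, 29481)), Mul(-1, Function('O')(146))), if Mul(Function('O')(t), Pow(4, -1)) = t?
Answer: -175022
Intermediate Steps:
Function('O')(t) = Mul(4, t)
Add(Add(-144957, Mul(-1, 29481)), Mul(-1, Function('O')(146))) = Add(Add(-144957, Mul(-1, 29481)), Mul(-1, Mul(4, 146))) = Add(Add(-144957, -29481), Mul(-1, 584)) = Add(-174438, -584) = -175022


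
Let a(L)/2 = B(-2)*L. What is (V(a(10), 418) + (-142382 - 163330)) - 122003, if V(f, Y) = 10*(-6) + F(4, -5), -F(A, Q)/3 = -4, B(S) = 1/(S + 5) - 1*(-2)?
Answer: -427763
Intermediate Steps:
B(S) = 2 + 1/(5 + S) (B(S) = 1/(5 + S) + 2 = 2 + 1/(5 + S))
F(A, Q) = 12 (F(A, Q) = -3*(-4) = 12)
a(L) = 14*L/3 (a(L) = 2*(((11 + 2*(-2))/(5 - 2))*L) = 2*(((11 - 4)/3)*L) = 2*(((⅓)*7)*L) = 2*(7*L/3) = 14*L/3)
V(f, Y) = -48 (V(f, Y) = 10*(-6) + 12 = -60 + 12 = -48)
(V(a(10), 418) + (-142382 - 163330)) - 122003 = (-48 + (-142382 - 163330)) - 122003 = (-48 - 305712) - 122003 = -305760 - 122003 = -427763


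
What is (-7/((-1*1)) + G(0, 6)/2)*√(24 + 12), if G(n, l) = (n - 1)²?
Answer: 45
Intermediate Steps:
G(n, l) = (-1 + n)²
(-7/((-1*1)) + G(0, 6)/2)*√(24 + 12) = (-7/((-1*1)) + (-1 + 0)²/2)*√(24 + 12) = (-7/(-1) + (-1)²*(½))*√36 = (-7*(-1) + 1*(½))*6 = (7 + ½)*6 = (15/2)*6 = 45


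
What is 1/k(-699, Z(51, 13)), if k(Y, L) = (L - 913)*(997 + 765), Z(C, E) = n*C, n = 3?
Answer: -1/1339120 ≈ -7.4676e-7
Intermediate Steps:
Z(C, E) = 3*C
k(Y, L) = -1608706 + 1762*L (k(Y, L) = (-913 + L)*1762 = -1608706 + 1762*L)
1/k(-699, Z(51, 13)) = 1/(-1608706 + 1762*(3*51)) = 1/(-1608706 + 1762*153) = 1/(-1608706 + 269586) = 1/(-1339120) = -1/1339120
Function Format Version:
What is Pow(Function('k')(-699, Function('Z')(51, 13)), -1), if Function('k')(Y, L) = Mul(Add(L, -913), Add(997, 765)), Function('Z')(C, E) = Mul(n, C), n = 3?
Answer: Rational(-1, 1339120) ≈ -7.4676e-7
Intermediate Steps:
Function('Z')(C, E) = Mul(3, C)
Function('k')(Y, L) = Add(-1608706, Mul(1762, L)) (Function('k')(Y, L) = Mul(Add(-913, L), 1762) = Add(-1608706, Mul(1762, L)))
Pow(Function('k')(-699, Function('Z')(51, 13)), -1) = Pow(Add(-1608706, Mul(1762, Mul(3, 51))), -1) = Pow(Add(-1608706, Mul(1762, 153)), -1) = Pow(Add(-1608706, 269586), -1) = Pow(-1339120, -1) = Rational(-1, 1339120)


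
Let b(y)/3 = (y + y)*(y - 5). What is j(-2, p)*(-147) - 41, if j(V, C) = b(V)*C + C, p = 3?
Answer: -37526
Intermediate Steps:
b(y) = 6*y*(-5 + y) (b(y) = 3*((y + y)*(y - 5)) = 3*((2*y)*(-5 + y)) = 3*(2*y*(-5 + y)) = 6*y*(-5 + y))
j(V, C) = C + 6*C*V*(-5 + V) (j(V, C) = (6*V*(-5 + V))*C + C = 6*C*V*(-5 + V) + C = C + 6*C*V*(-5 + V))
j(-2, p)*(-147) - 41 = (3*(1 + 6*(-2)*(-5 - 2)))*(-147) - 41 = (3*(1 + 6*(-2)*(-7)))*(-147) - 41 = (3*(1 + 84))*(-147) - 41 = (3*85)*(-147) - 41 = 255*(-147) - 41 = -37485 - 41 = -37526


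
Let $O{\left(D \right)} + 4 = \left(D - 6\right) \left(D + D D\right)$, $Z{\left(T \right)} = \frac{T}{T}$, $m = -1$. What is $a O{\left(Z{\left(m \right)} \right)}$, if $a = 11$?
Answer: $-154$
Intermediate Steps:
$Z{\left(T \right)} = 1$
$O{\left(D \right)} = -4 + \left(-6 + D\right) \left(D + D^{2}\right)$ ($O{\left(D \right)} = -4 + \left(D - 6\right) \left(D + D D\right) = -4 + \left(-6 + D\right) \left(D + D^{2}\right)$)
$a O{\left(Z{\left(m \right)} \right)} = 11 \left(-4 + 1^{3} - 6 - 5 \cdot 1^{2}\right) = 11 \left(-4 + 1 - 6 - 5\right) = 11 \left(-14\right) = -154$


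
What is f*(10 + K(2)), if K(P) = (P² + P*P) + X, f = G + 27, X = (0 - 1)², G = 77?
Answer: 1976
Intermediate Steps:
X = 1 (X = (-1)² = 1)
f = 104 (f = 77 + 27 = 104)
K(P) = 1 + 2*P² (K(P) = (P² + P*P) + 1 = (P² + P²) + 1 = 2*P² + 1 = 1 + 2*P²)
f*(10 + K(2)) = 104*(10 + (1 + 2*2²)) = 104*(10 + (1 + 2*4)) = 104*(10 + (1 + 8)) = 104*(10 + 9) = 104*19 = 1976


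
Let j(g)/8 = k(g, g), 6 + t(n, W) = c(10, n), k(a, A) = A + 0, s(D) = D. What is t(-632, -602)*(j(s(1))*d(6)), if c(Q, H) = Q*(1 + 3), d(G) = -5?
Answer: -1360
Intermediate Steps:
k(a, A) = A
c(Q, H) = 4*Q (c(Q, H) = Q*4 = 4*Q)
t(n, W) = 34 (t(n, W) = -6 + 4*10 = -6 + 40 = 34)
j(g) = 8*g
t(-632, -602)*(j(s(1))*d(6)) = 34*((8*1)*(-5)) = 34*(8*(-5)) = 34*(-40) = -1360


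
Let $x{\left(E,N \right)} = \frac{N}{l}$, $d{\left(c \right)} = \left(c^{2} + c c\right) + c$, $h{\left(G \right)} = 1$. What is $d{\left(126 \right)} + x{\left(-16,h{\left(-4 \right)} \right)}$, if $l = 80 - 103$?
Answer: $\frac{733193}{23} \approx 31878.0$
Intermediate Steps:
$l = -23$ ($l = 80 - 103 = -23$)
$d{\left(c \right)} = c + 2 c^{2}$ ($d{\left(c \right)} = \left(c^{2} + c^{2}\right) + c = 2 c^{2} + c = c + 2 c^{2}$)
$x{\left(E,N \right)} = - \frac{N}{23}$ ($x{\left(E,N \right)} = \frac{N}{-23} = N \left(- \frac{1}{23}\right) = - \frac{N}{23}$)
$d{\left(126 \right)} + x{\left(-16,h{\left(-4 \right)} \right)} = 126 \left(1 + 2 \cdot 126\right) - \frac{1}{23} = 126 \left(1 + 252\right) - \frac{1}{23} = 126 \cdot 253 - \frac{1}{23} = 31878 - \frac{1}{23} = \frac{733193}{23}$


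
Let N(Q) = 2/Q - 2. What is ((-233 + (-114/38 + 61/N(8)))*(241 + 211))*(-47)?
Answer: 40278624/7 ≈ 5.7541e+6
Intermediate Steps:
N(Q) = -2 + 2/Q
((-233 + (-114/38 + 61/N(8)))*(241 + 211))*(-47) = ((-233 + (-114/38 + 61/(-2 + 2/8)))*(241 + 211))*(-47) = ((-233 + (-114*1/38 + 61/(-2 + 2*(⅛))))*452)*(-47) = ((-233 + (-3 + 61/(-2 + ¼)))*452)*(-47) = ((-233 + (-3 + 61/(-7/4)))*452)*(-47) = ((-233 + (-3 + 61*(-4/7)))*452)*(-47) = ((-233 + (-3 - 244/7))*452)*(-47) = ((-233 - 265/7)*452)*(-47) = -1896/7*452*(-47) = -856992/7*(-47) = 40278624/7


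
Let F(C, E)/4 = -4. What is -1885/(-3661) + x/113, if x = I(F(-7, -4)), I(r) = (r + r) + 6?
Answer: 117819/413693 ≈ 0.28480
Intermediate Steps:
F(C, E) = -16 (F(C, E) = 4*(-4) = -16)
I(r) = 6 + 2*r (I(r) = 2*r + 6 = 6 + 2*r)
x = -26 (x = 6 + 2*(-16) = 6 - 32 = -26)
-1885/(-3661) + x/113 = -1885/(-3661) - 26/113 = -1885*(-1/3661) - 26*1/113 = 1885/3661 - 26/113 = 117819/413693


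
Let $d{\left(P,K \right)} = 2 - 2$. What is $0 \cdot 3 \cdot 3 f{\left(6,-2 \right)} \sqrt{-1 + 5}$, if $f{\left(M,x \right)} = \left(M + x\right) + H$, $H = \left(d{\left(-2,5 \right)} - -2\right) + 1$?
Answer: $0$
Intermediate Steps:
$d{\left(P,K \right)} = 0$
$H = 3$ ($H = \left(0 - -2\right) + 1 = \left(0 + 2\right) + 1 = 2 + 1 = 3$)
$f{\left(M,x \right)} = 3 + M + x$ ($f{\left(M,x \right)} = \left(M + x\right) + 3 = 3 + M + x$)
$0 \cdot 3 \cdot 3 f{\left(6,-2 \right)} \sqrt{-1 + 5} = 0 \cdot 3 \cdot 3 \left(3 + 6 - 2\right) \sqrt{-1 + 5} = 0 \cdot 3 \cdot 7 \sqrt{4} = 0 \cdot 7 \cdot 2 = 0 \cdot 2 = 0$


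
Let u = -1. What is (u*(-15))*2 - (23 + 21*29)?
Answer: -602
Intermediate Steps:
(u*(-15))*2 - (23 + 21*29) = -1*(-15)*2 - (23 + 21*29) = 15*2 - (23 + 609) = 30 - 1*632 = 30 - 632 = -602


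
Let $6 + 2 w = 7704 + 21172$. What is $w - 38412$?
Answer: $-23977$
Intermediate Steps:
$w = 14435$ ($w = -3 + \frac{7704 + 21172}{2} = -3 + \frac{1}{2} \cdot 28876 = -3 + 14438 = 14435$)
$w - 38412 = 14435 - 38412 = -23977$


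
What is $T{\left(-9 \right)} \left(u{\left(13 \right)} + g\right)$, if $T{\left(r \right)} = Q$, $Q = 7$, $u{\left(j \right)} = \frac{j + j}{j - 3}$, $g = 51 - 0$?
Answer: $\frac{1876}{5} \approx 375.2$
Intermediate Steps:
$g = 51$ ($g = 51 + 0 = 51$)
$u{\left(j \right)} = \frac{2 j}{-3 + j}$
$T{\left(r \right)} = 7$
$T{\left(-9 \right)} \left(u{\left(13 \right)} + g\right) = 7 \left(2 \cdot 13 \frac{1}{-3 + 13} + 51\right) = 7 \left(2 \cdot 13 \cdot \frac{1}{10} + 51\right) = 7 \left(\frac{13}{5} + 51\right) = 7 \cdot \frac{268}{5} = \frac{1876}{5}$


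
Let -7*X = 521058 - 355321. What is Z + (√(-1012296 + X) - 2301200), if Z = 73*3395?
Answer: -2053365 + I*√50762663/7 ≈ -2.0534e+6 + 1017.8*I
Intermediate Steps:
X = -165737/7 (X = -(521058 - 355321)/7 = -⅐*165737 = -165737/7 ≈ -23677.)
Z = 247835
Z + (√(-1012296 + X) - 2301200) = 247835 + (√(-1012296 - 165737/7) - 2301200) = 247835 + (√(-7251809/7) - 2301200) = 247835 + (I*√50762663/7 - 2301200) = 247835 + (-2301200 + I*√50762663/7) = -2053365 + I*√50762663/7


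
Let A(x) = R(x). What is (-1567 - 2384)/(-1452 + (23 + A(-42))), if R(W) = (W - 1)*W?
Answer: -3951/377 ≈ -10.480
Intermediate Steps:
R(W) = W*(-1 + W) (R(W) = (-1 + W)*W = W*(-1 + W))
A(x) = x*(-1 + x)
(-1567 - 2384)/(-1452 + (23 + A(-42))) = (-1567 - 2384)/(-1452 + (23 - 42*(-1 - 42))) = -3951/(-1452 + (23 - 42*(-43))) = -3951/(-1452 + (23 + 1806)) = -3951/(-1452 + 1829) = -3951/377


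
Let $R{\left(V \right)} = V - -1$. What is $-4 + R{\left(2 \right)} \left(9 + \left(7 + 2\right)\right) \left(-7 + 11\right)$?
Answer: $212$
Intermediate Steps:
$R{\left(V \right)} = 1 + V$ ($R{\left(V \right)} = V + 1 = 1 + V$)
$-4 + R{\left(2 \right)} \left(9 + \left(7 + 2\right)\right) \left(-7 + 11\right) = -4 + \left(1 + 2\right) \left(9 + \left(7 + 2\right)\right) \left(-7 + 11\right) = -4 + 3 \left(9 + 9\right) 4 = -4 + 3 \cdot 18 \cdot 4 = -4 + 3 \cdot 72 = -4 + 216 = 212$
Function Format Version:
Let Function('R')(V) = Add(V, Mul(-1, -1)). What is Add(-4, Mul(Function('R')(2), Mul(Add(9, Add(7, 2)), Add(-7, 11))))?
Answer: 212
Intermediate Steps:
Function('R')(V) = Add(1, V) (Function('R')(V) = Add(V, 1) = Add(1, V))
Add(-4, Mul(Function('R')(2), Mul(Add(9, Add(7, 2)), Add(-7, 11)))) = Add(-4, Mul(Add(1, 2), Mul(Add(9, Add(7, 2)), Add(-7, 11)))) = Add(-4, Mul(3, Mul(Add(9, 9), 4))) = Add(-4, Mul(3, Mul(18, 4))) = Add(-4, Mul(3, 72)) = Add(-4, 216) = 212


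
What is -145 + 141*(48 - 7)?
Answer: 5636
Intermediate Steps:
-145 + 141*(48 - 7) = -145 + 141*41 = -145 + 5781 = 5636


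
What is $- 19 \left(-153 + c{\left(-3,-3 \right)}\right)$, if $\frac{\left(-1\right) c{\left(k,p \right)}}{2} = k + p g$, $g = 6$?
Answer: $2109$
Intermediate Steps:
$c{\left(k,p \right)} = - 12 p - 2 k$ ($c{\left(k,p \right)} = - 2 \left(k + p 6\right) = - 2 \left(k + 6 p\right) = - 12 p - 2 k$)
$- 19 \left(-153 + c{\left(-3,-3 \right)}\right) = - 19 \left(-153 - -42\right) = - 19 \left(-153 + \left(36 + 6\right)\right) = - 19 \left(-153 + 42\right) = \left(-19\right) \left(-111\right) = 2109$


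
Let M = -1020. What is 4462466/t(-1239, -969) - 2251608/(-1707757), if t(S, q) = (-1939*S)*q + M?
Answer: 307882541848670/233856925408149 ≈ 1.3165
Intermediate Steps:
t(S, q) = -1020 - 1939*S*q (t(S, q) = (-1939*S)*q - 1020 = -1939*S*q - 1020 = -1020 - 1939*S*q)
4462466/t(-1239, -969) - 2251608/(-1707757) = 4462466/(-1020 - 1939*(-1239)*(-969)) - 2251608/(-1707757) = 4462466/(-1020 - 2327945949) - 2251608*(-1/1707757) = 4462466/(-2327946969) + 2251608/1707757 = 4462466*(-1/2327946969) + 2251608/1707757 = -262498/136938057 + 2251608/1707757 = 307882541848670/233856925408149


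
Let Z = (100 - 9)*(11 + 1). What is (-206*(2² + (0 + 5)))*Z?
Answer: -2024568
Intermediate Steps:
Z = 1092 (Z = 91*12 = 1092)
(-206*(2² + (0 + 5)))*Z = -206*(2² + (0 + 5))*1092 = -206*(4 + 5)*1092 = -206*9*1092 = -1854*1092 = -2024568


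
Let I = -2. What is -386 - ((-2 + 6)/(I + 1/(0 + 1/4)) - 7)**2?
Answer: -411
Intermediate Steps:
-386 - ((-2 + 6)/(I + 1/(0 + 1/4)) - 7)**2 = -386 - ((-2 + 6)/(-2 + 1/(0 + 1/4)) - 7)**2 = -386 - (4/(-2 + 1/(0 + 1/4)) - 7)**2 = -386 - (4/(-2 + 1/(1/4)) - 7)**2 = -386 - (4/(-2 + 4) - 7)**2 = -386 - (4/2 - 7)**2 = -386 - (4*(1/2) - 7)**2 = -386 - (2 - 7)**2 = -386 - 1*(-5)**2 = -386 - 1*25 = -386 - 25 = -411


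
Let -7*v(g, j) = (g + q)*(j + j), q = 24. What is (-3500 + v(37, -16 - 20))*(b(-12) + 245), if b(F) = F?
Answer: -4685164/7 ≈ -6.6931e+5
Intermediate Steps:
v(g, j) = -2*j*(24 + g)/7 (v(g, j) = -(g + 24)*(j + j)/7 = -(24 + g)*2*j/7 = -2*j*(24 + g)/7)
(-3500 + v(37, -16 - 20))*(b(-12) + 245) = (-3500 - 2*(-16 - 20)*(24 + 37)/7)*(-12 + 245) = (-3500 - 2/7*(-36)*61)*233 = (-3500 + 4392/7)*233 = -20108/7*233 = -4685164/7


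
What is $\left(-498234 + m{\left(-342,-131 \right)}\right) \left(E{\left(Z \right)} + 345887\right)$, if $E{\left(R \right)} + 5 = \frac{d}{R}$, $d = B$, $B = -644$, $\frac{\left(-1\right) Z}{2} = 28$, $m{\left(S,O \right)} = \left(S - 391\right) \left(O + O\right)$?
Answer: $-105908438978$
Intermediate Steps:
$m{\left(S,O \right)} = 2 O \left(-391 + S\right)$ ($m{\left(S,O \right)} = \left(-391 + S\right) 2 O = 2 O \left(-391 + S\right)$)
$Z = -56$ ($Z = \left(-2\right) 28 = -56$)
$d = -644$
$E{\left(R \right)} = -5 - \frac{644}{R}$
$\left(-498234 + m{\left(-342,-131 \right)}\right) \left(E{\left(Z \right)} + 345887\right) = \left(-498234 + 2 \left(-131\right) \left(-391 - 342\right)\right) \left(\left(-5 - \frac{644}{-56}\right) + 345887\right) = \left(-498234 + 2 \left(-131\right) \left(-733\right)\right) \left(\left(-5 - - \frac{23}{2}\right) + 345887\right) = \left(-498234 + 192046\right) \left(\left(-5 + \frac{23}{2}\right) + 345887\right) = - 306188 \left(\frac{13}{2} + 345887\right) = \left(-306188\right) \frac{691787}{2} = -105908438978$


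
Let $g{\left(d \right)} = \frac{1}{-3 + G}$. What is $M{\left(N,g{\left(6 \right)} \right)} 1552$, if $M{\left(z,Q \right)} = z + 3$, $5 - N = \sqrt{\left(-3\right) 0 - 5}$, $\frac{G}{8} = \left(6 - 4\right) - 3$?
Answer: $12416 - 1552 i \sqrt{5} \approx 12416.0 - 3470.4 i$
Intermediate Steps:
$G = -8$ ($G = 8 \left(\left(6 - 4\right) - 3\right) = 8 \left(2 - 3\right) = 8 \left(-1\right) = -8$)
$g{\left(d \right)} = - \frac{1}{11}$ ($g{\left(d \right)} = \frac{1}{-3 - 8} = \frac{1}{-11} = - \frac{1}{11}$)
$N = 5 - i \sqrt{5}$ ($N = 5 - \sqrt{\left(-3\right) 0 - 5} = 5 - \sqrt{0 - 5} = 5 - \sqrt{-5} = 5 - i \sqrt{5} \approx 5.0 - 2.2361 i$)
$M{\left(z,Q \right)} = 3 + z$
$M{\left(N,g{\left(6 \right)} \right)} 1552 = \left(3 + \left(5 - i \sqrt{5}\right)\right) 1552 = \left(8 - i \sqrt{5}\right) 1552 = 12416 - 1552 i \sqrt{5}$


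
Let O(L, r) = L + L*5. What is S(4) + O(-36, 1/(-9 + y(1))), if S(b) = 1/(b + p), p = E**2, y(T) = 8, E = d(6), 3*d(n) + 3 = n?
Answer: -1079/5 ≈ -215.80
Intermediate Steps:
d(n) = -1 + n/3
E = 1 (E = -1 + (1/3)*6 = -1 + 2 = 1)
p = 1 (p = 1**2 = 1)
O(L, r) = 6*L (O(L, r) = L + 5*L = 6*L)
S(b) = 1/(1 + b) (S(b) = 1/(b + 1) = 1/(1 + b))
S(4) + O(-36, 1/(-9 + y(1))) = 1/(1 + 4) + 6*(-36) = 1/5 - 216 = -1079/5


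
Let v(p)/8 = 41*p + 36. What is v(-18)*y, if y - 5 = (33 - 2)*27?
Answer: -4728672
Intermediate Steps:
v(p) = 288 + 328*p (v(p) = 8*(41*p + 36) = 8*(36 + 41*p) = 288 + 328*p)
y = 842 (y = 5 + (33 - 2)*27 = 5 + 31*27 = 5 + 837 = 842)
v(-18)*y = (288 + 328*(-18))*842 = (288 - 5904)*842 = -5616*842 = -4728672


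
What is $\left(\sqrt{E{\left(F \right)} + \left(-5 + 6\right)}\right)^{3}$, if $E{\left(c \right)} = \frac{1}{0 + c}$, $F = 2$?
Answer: $\frac{3 \sqrt{6}}{4} \approx 1.8371$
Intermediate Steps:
$E{\left(c \right)} = \frac{1}{c}$
$\left(\sqrt{E{\left(F \right)} + \left(-5 + 6\right)}\right)^{3} = \left(\sqrt{\frac{1}{2} + \left(-5 + 6\right)}\right)^{3} = \left(\sqrt{\frac{1}{2} + 1}\right)^{3} = \left(\sqrt{\frac{3}{2}}\right)^{3} = \left(\frac{\sqrt{6}}{2}\right)^{3} = \frac{3 \sqrt{6}}{4}$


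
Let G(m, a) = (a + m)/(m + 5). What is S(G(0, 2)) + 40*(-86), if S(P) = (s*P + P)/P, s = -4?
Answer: -3443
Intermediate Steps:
G(m, a) = (a + m)/(5 + m)
S(P) = -3 (S(P) = (-4*P + P)/P = (-3*P)/P = -3)
S(G(0, 2)) + 40*(-86) = -3 + 40*(-86) = -3 - 3440 = -3443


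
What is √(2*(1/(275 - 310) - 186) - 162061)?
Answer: I*√198980495/35 ≈ 403.03*I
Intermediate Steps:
√(2*(1/(275 - 310) - 186) - 162061) = √(2*(1/(-35) - 186) - 162061) = √(2*(-1/35 - 186) - 162061) = √(2*(-6511/35) - 162061) = √(-13022/35 - 162061) = √(-5685157/35) = I*√198980495/35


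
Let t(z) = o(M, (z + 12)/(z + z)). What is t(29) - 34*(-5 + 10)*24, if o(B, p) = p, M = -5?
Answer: -236599/58 ≈ -4079.3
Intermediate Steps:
t(z) = (12 + z)/(2*z) (t(z) = (z + 12)/(z + z) = (12 + z)/((2*z)) = (12 + z)*(1/(2*z)) = (12 + z)/(2*z))
t(29) - 34*(-5 + 10)*24 = (1/2)*(12 + 29)/29 - 34*(-5 + 10)*24 = (1/2)*(1/29)*41 - 34*5*24 = 41/58 - 170*24 = 41/58 - 1*4080 = 41/58 - 4080 = -236599/58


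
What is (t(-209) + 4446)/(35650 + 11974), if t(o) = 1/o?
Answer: 929213/9953416 ≈ 0.093356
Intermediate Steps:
(t(-209) + 4446)/(35650 + 11974) = (1/(-209) + 4446)/(35650 + 11974) = (-1/209 + 4446)/47624 = (929213/209)*(1/47624) = 929213/9953416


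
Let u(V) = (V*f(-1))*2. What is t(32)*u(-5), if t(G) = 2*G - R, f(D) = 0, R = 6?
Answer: 0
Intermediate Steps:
t(G) = -6 + 2*G (t(G) = 2*G - 1*6 = 2*G - 6 = -6 + 2*G)
u(V) = 0 (u(V) = (V*0)*2 = 0*2 = 0)
t(32)*u(-5) = (-6 + 2*32)*0 = (-6 + 64)*0 = 58*0 = 0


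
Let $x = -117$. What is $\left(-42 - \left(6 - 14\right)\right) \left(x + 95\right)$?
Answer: $748$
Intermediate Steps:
$\left(-42 - \left(6 - 14\right)\right) \left(x + 95\right) = \left(-42 - \left(6 - 14\right)\right) \left(-117 + 95\right) = \left(-42 - \left(6 - 14\right)\right) \left(-22\right) = \left(-42 - -8\right) \left(-22\right) = \left(-42 + 8\right) \left(-22\right) = \left(-34\right) \left(-22\right) = 748$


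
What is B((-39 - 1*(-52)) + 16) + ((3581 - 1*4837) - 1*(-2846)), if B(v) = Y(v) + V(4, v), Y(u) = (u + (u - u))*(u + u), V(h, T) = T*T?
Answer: 4113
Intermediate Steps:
V(h, T) = T²
Y(u) = 2*u² (Y(u) = (u + 0)*(2*u) = u*(2*u) = 2*u²)
B(v) = 3*v² (B(v) = 2*v² + v² = 3*v²)
B((-39 - 1*(-52)) + 16) + ((3581 - 1*4837) - 1*(-2846)) = 3*((-39 - 1*(-52)) + 16)² + ((3581 - 1*4837) - 1*(-2846)) = 3*((-39 + 52) + 16)² + ((3581 - 4837) + 2846) = 3*(13 + 16)² + (-1256 + 2846) = 3*29² + 1590 = 3*841 + 1590 = 2523 + 1590 = 4113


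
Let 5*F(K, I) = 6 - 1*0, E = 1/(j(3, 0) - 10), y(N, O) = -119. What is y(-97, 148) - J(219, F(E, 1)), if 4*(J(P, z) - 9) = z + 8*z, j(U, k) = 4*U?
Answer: -1307/10 ≈ -130.70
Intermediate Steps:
E = 1/2 (E = 1/(4*3 - 10) = 1/(12 - 10) = 1/2 ≈ 0.50000)
F(K, I) = 6/5 (F(K, I) = (6 - 1*0)/5 = (6 + 0)/5 = (1/5)*6 = 6/5)
J(P, z) = 9 + 9*z/4 (J(P, z) = 9 + (z + 8*z)/4 = 9 + (9*z)/4 = 9 + 9*z/4)
y(-97, 148) - J(219, F(E, 1)) = -119 - (9 + (9/4)*(6/5)) = -119 - (9 + 27/10) = -119 - 1*117/10 = -119 - 117/10 = -1307/10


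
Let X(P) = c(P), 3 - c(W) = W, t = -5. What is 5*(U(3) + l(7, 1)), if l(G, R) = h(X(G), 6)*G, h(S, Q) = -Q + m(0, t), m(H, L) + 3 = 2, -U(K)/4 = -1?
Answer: -225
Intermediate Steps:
U(K) = 4 (U(K) = -4*(-1) = 4)
m(H, L) = -1 (m(H, L) = -3 + 2 = -1)
c(W) = 3 - W
X(P) = 3 - P
h(S, Q) = -1 - Q (h(S, Q) = -Q - 1 = -1 - Q)
l(G, R) = -7*G (l(G, R) = (-1 - 1*6)*G = (-1 - 6)*G = -7*G)
5*(U(3) + l(7, 1)) = 5*(4 - 7*7) = 5*(4 - 49) = 5*(-45) = -225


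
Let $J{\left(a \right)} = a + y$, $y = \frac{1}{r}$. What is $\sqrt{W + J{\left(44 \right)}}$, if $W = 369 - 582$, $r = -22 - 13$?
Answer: $\frac{2 i \sqrt{51765}}{35} \approx 13.001 i$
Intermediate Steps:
$r = -35$
$y = - \frac{1}{35}$ ($y = \frac{1}{-35} = - \frac{1}{35} \approx -0.028571$)
$W = -213$
$J{\left(a \right)} = - \frac{1}{35} + a$ ($J{\left(a \right)} = a - \frac{1}{35} = - \frac{1}{35} + a$)
$\sqrt{W + J{\left(44 \right)}} = \sqrt{-213 + \left(- \frac{1}{35} + 44\right)} = \sqrt{-213 + \frac{1539}{35}} = \sqrt{- \frac{5916}{35}} = \frac{2 i \sqrt{51765}}{35}$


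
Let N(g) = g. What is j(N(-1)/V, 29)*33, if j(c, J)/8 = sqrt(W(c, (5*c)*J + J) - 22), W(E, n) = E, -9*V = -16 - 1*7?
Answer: 264*I*sqrt(11845)/23 ≈ 1249.2*I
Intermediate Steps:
V = 23/9 (V = -(-16 - 1*7)/9 = -(-16 - 7)/9 = -1/9*(-23) = 23/9 ≈ 2.5556)
j(c, J) = 8*sqrt(-22 + c) (j(c, J) = 8*sqrt(c - 22) = 8*sqrt(-22 + c))
j(N(-1)/V, 29)*33 = (8*sqrt(-22 - 1/23/9))*33 = (8*sqrt(-22 - 1*9/23))*33 = (8*sqrt(-22 - 9/23))*33 = (8*sqrt(-515/23))*33 = (8*(I*sqrt(11845)/23))*33 = (8*I*sqrt(11845)/23)*33 = 264*I*sqrt(11845)/23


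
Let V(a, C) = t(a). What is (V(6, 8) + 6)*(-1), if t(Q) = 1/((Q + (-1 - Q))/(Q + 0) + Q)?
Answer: -216/35 ≈ -6.1714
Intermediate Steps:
t(Q) = 1/(Q - 1/Q) (t(Q) = 1/(-1/Q + Q) = 1/(Q - 1/Q))
V(a, C) = a/(-1 + a²)
(V(6, 8) + 6)*(-1) = (6/(-1 + 6²) + 6)*(-1) = (6/(-1 + 36) + 6)*(-1) = (6/35 + 6)*(-1) = (216/35)*(-1) = -216/35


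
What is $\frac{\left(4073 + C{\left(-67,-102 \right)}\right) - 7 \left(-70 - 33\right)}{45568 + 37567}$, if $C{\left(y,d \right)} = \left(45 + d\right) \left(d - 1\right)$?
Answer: $\frac{2133}{16627} \approx 0.12829$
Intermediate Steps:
$C{\left(y,d \right)} = \left(-1 + d\right) \left(45 + d\right)$ ($C{\left(y,d \right)} = \left(45 + d\right) \left(-1 + d\right) = \left(-1 + d\right) \left(45 + d\right)$)
$\frac{\left(4073 + C{\left(-67,-102 \right)}\right) - 7 \left(-70 - 33\right)}{45568 + 37567} = \frac{\left(4073 + \left(-45 + \left(-102\right)^{2} + 44 \left(-102\right)\right)\right) - 7 \left(-70 - 33\right)}{45568 + 37567} = \frac{\left(4073 - -5871\right) - -721}{83135} = \left(\left(4073 + 5871\right) + 721\right) \frac{1}{83135} = \left(9944 + 721\right) \frac{1}{83135} = 10665 \cdot \frac{1}{83135} = \frac{2133}{16627}$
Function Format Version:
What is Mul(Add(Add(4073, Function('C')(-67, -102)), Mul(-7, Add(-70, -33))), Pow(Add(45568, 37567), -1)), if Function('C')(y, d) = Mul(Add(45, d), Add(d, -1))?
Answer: Rational(2133, 16627) ≈ 0.12829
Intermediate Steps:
Function('C')(y, d) = Mul(Add(-1, d), Add(45, d)) (Function('C')(y, d) = Mul(Add(45, d), Add(-1, d)) = Mul(Add(-1, d), Add(45, d)))
Mul(Add(Add(4073, Function('C')(-67, -102)), Mul(-7, Add(-70, -33))), Pow(Add(45568, 37567), -1)) = Mul(Add(Add(4073, Add(-45, Pow(-102, 2), Mul(44, -102))), Mul(-7, Add(-70, -33))), Pow(Add(45568, 37567), -1)) = Mul(Add(Add(4073, Add(-45, 10404, -4488)), Mul(-7, -103)), Pow(83135, -1)) = Mul(Add(Add(4073, 5871), 721), Rational(1, 83135)) = Mul(Add(9944, 721), Rational(1, 83135)) = Mul(10665, Rational(1, 83135)) = Rational(2133, 16627)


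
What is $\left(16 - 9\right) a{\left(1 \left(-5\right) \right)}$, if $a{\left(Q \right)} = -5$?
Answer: $-35$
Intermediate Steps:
$\left(16 - 9\right) a{\left(1 \left(-5\right) \right)} = \left(16 - 9\right) \left(-5\right) = 7 \left(-5\right) = -35$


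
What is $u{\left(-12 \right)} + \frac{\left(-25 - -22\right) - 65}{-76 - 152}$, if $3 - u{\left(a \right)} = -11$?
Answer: $\frac{815}{57} \approx 14.298$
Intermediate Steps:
$u{\left(a \right)} = 14$ ($u{\left(a \right)} = 3 - -11 = 3 + 11 = 14$)
$u{\left(-12 \right)} + \frac{\left(-25 - -22\right) - 65}{-76 - 152} = 14 + \frac{\left(-25 - -22\right) - 65}{-76 - 152} = 14 + \frac{\left(-25 + 22\right) - 65}{-228} = 14 - \frac{-3 - 65}{228} = 14 - - \frac{17}{57} = 14 + \frac{17}{57} = \frac{815}{57}$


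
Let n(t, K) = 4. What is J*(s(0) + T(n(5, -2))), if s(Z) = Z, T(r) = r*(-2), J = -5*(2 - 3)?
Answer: -40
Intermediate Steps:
J = 5 (J = -5*(-1) = 5)
T(r) = -2*r
J*(s(0) + T(n(5, -2))) = 5*(0 - 2*4) = 5*(0 - 8) = 5*(-8) = -40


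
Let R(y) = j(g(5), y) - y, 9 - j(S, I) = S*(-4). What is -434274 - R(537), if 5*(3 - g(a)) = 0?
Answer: -433758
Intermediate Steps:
g(a) = 3 (g(a) = 3 - ⅕*0 = 3 + 0 = 3)
j(S, I) = 9 + 4*S (j(S, I) = 9 - S*(-4) = 9 - (-4)*S = 9 + 4*S)
R(y) = 21 - y (R(y) = (9 + 4*3) - y = (9 + 12) - y = 21 - y)
-434274 - R(537) = -434274 - (21 - 1*537) = -434274 - (21 - 537) = -434274 - 1*(-516) = -434274 + 516 = -433758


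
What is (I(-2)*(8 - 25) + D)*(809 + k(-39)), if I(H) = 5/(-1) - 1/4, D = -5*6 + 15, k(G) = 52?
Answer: 255717/4 ≈ 63929.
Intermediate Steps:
D = -15 (D = -30 + 15 = -15)
I(H) = -21/4 (I(H) = 5*(-1) - 1*¼ = -5 - ¼ = -21/4)
(I(-2)*(8 - 25) + D)*(809 + k(-39)) = (-21*(8 - 25)/4 - 15)*(809 + 52) = (-21/4*(-17) - 15)*861 = (357/4 - 15)*861 = (297/4)*861 = 255717/4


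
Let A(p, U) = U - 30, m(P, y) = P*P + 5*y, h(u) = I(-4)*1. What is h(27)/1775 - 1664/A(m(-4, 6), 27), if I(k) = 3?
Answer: 2953609/5325 ≈ 554.67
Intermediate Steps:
h(u) = 3 (h(u) = 3*1 = 3)
m(P, y) = P² + 5*y
A(p, U) = -30 + U
h(27)/1775 - 1664/A(m(-4, 6), 27) = 3/1775 - 1664/(-30 + 27) = 3*(1/1775) - 1664/(-3) = 3/1775 - 1664*(-⅓) = 3/1775 + 1664/3 = 2953609/5325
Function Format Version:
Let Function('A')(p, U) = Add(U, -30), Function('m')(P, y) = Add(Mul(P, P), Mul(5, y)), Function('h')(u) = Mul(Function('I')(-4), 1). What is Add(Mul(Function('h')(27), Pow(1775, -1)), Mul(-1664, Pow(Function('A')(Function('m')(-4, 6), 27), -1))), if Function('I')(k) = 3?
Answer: Rational(2953609, 5325) ≈ 554.67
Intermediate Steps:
Function('h')(u) = 3 (Function('h')(u) = Mul(3, 1) = 3)
Function('m')(P, y) = Add(Pow(P, 2), Mul(5, y))
Function('A')(p, U) = Add(-30, U)
Add(Mul(Function('h')(27), Pow(1775, -1)), Mul(-1664, Pow(Function('A')(Function('m')(-4, 6), 27), -1))) = Add(Mul(3, Pow(1775, -1)), Mul(-1664, Pow(Add(-30, 27), -1))) = Add(Mul(3, Rational(1, 1775)), Mul(-1664, Pow(-3, -1))) = Add(Rational(3, 1775), Mul(-1664, Rational(-1, 3))) = Add(Rational(3, 1775), Rational(1664, 3)) = Rational(2953609, 5325)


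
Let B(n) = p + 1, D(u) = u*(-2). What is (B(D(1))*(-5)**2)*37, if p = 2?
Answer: 2775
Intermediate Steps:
D(u) = -2*u
B(n) = 3 (B(n) = 2 + 1 = 3)
(B(D(1))*(-5)**2)*37 = (3*(-5)**2)*37 = (3*25)*37 = 75*37 = 2775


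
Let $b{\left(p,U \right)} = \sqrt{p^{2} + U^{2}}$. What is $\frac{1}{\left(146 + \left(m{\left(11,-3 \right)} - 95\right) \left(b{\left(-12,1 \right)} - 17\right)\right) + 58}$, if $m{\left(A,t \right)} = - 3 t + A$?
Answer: $\frac{17}{15768} + \frac{25 \sqrt{145}}{457272} \approx 0.0017365$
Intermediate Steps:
$b{\left(p,U \right)} = \sqrt{U^{2} + p^{2}}$
$m{\left(A,t \right)} = A - 3 t$
$\frac{1}{\left(146 + \left(m{\left(11,-3 \right)} - 95\right) \left(b{\left(-12,1 \right)} - 17\right)\right) + 58} = \frac{1}{\left(146 + \left(\left(11 - -9\right) - 95\right) \left(\sqrt{1^{2} + \left(-12\right)^{2}} - 17\right)\right) + 58} = \frac{1}{\left(146 + \left(\left(11 + 9\right) - 95\right) \left(\sqrt{1 + 144} - 17\right)\right) + 58} = \frac{1}{\left(146 + \left(20 - 95\right) \left(\sqrt{145} - 17\right)\right) + 58} = \frac{1}{\left(146 - 75 \left(-17 + \sqrt{145}\right)\right) + 58} = \frac{1}{\left(146 + \left(1275 - 75 \sqrt{145}\right)\right) + 58} = \frac{1}{\left(1421 - 75 \sqrt{145}\right) + 58} = \frac{1}{1479 - 75 \sqrt{145}}$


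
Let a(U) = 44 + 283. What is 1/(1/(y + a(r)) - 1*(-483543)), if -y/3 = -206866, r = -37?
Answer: 620925/300243937276 ≈ 2.0681e-6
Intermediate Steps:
a(U) = 327
y = 620598 (y = -3*(-206866) = 620598)
1/(1/(y + a(r)) - 1*(-483543)) = 1/(1/(620598 + 327) - 1*(-483543)) = 1/(1/620925 + 483543) = 1/(300243937276/620925) = 620925/300243937276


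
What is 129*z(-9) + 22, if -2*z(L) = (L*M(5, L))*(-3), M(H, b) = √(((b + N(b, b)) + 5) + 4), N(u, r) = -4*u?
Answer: -10427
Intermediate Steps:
M(H, b) = √(9 - 3*b) (M(H, b) = √(((b - 4*b) + 5) + 4) = √((-3*b + 5) + 4) = √((5 - 3*b) + 4) = √(9 - 3*b))
z(L) = 3*L*√(9 - 3*L)/2 (z(L) = -L*√(9 - 3*L)*(-3)/2 = -(-3)*L*√(9 - 3*L)/2 = 3*L*√(9 - 3*L)/2)
129*z(-9) + 22 = 129*((3/2)*(-9)*√(9 - 3*(-9))) + 22 = 129*((3/2)*(-9)*√(9 + 27)) + 22 = 129*((3/2)*(-9)*√36) + 22 = 129*((3/2)*(-9)*6) + 22 = 129*(-81) + 22 = -10449 + 22 = -10427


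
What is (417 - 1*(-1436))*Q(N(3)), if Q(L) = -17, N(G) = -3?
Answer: -31501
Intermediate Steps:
(417 - 1*(-1436))*Q(N(3)) = (417 - 1*(-1436))*(-17) = (417 + 1436)*(-17) = 1853*(-17) = -31501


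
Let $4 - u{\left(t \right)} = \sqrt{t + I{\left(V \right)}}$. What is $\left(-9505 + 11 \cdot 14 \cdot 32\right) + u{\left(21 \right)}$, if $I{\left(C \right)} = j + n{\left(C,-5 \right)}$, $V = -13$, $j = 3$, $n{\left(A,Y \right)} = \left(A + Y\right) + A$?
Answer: $-4573 - i \sqrt{7} \approx -4573.0 - 2.6458 i$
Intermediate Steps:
$n{\left(A,Y \right)} = Y + 2 A$
$I{\left(C \right)} = -2 + 2 C$ ($I{\left(C \right)} = 3 + \left(-5 + 2 C\right) = -2 + 2 C$)
$u{\left(t \right)} = 4 - \sqrt{-28 + t}$ ($u{\left(t \right)} = 4 - \sqrt{t + \left(-2 + 2 \left(-13\right)\right)} = 4 - \sqrt{t - 28} = 4 - \sqrt{-28 + t}$)
$\left(-9505 + 11 \cdot 14 \cdot 32\right) + u{\left(21 \right)} = \left(-9505 + 11 \cdot 14 \cdot 32\right) + \left(4 - \sqrt{-28 + 21}\right) = \left(-9505 + 154 \cdot 32\right) + \left(4 - \sqrt{-7}\right) = \left(-9505 + 4928\right) + \left(4 - i \sqrt{7}\right) = -4577 + \left(4 - i \sqrt{7}\right) = -4573 - i \sqrt{7}$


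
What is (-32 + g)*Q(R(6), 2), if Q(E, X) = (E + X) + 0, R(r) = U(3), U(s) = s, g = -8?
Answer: -200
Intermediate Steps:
R(r) = 3
Q(E, X) = E + X
(-32 + g)*Q(R(6), 2) = (-32 - 8)*(3 + 2) = -40*5 = -200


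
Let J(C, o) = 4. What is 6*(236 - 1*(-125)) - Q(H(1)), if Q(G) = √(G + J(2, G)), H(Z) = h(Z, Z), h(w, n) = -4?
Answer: 2166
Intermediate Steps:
H(Z) = -4
Q(G) = √(4 + G) (Q(G) = √(G + 4) = √(4 + G))
6*(236 - 1*(-125)) - Q(H(1)) = 6*(236 - 1*(-125)) - √(4 - 4) = 6*(236 + 125) - √0 = 6*361 - 1*0 = 2166 + 0 = 2166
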